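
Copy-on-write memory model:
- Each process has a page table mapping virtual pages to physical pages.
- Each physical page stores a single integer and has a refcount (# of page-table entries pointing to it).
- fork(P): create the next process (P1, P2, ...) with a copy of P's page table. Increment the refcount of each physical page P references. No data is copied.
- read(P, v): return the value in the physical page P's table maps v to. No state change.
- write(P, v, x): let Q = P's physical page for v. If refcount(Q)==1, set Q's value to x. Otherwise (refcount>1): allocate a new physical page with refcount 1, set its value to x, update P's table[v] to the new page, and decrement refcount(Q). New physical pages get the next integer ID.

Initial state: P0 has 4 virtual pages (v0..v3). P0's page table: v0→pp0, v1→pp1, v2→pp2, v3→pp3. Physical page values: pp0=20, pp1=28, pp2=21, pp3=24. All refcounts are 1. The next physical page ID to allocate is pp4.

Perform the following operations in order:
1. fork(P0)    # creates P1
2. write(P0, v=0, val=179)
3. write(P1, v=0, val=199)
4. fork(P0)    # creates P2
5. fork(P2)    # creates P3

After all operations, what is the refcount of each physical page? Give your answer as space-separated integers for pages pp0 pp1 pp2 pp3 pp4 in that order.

Answer: 1 4 4 4 3

Derivation:
Op 1: fork(P0) -> P1. 4 ppages; refcounts: pp0:2 pp1:2 pp2:2 pp3:2
Op 2: write(P0, v0, 179). refcount(pp0)=2>1 -> COPY to pp4. 5 ppages; refcounts: pp0:1 pp1:2 pp2:2 pp3:2 pp4:1
Op 3: write(P1, v0, 199). refcount(pp0)=1 -> write in place. 5 ppages; refcounts: pp0:1 pp1:2 pp2:2 pp3:2 pp4:1
Op 4: fork(P0) -> P2. 5 ppages; refcounts: pp0:1 pp1:3 pp2:3 pp3:3 pp4:2
Op 5: fork(P2) -> P3. 5 ppages; refcounts: pp0:1 pp1:4 pp2:4 pp3:4 pp4:3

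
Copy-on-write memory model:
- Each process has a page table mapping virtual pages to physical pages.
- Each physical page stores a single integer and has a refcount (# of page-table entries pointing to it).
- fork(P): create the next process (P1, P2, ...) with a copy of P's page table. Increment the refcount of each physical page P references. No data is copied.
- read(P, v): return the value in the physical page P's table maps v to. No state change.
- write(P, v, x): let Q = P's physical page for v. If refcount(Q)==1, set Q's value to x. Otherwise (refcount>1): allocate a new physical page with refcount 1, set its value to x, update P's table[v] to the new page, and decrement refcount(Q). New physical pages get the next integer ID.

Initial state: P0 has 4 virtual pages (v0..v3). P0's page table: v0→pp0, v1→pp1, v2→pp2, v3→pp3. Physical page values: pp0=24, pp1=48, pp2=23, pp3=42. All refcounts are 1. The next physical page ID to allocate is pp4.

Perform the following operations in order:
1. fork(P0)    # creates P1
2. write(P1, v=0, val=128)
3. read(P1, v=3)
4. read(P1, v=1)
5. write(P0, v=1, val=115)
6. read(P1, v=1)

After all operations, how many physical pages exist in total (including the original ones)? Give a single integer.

Answer: 6

Derivation:
Op 1: fork(P0) -> P1. 4 ppages; refcounts: pp0:2 pp1:2 pp2:2 pp3:2
Op 2: write(P1, v0, 128). refcount(pp0)=2>1 -> COPY to pp4. 5 ppages; refcounts: pp0:1 pp1:2 pp2:2 pp3:2 pp4:1
Op 3: read(P1, v3) -> 42. No state change.
Op 4: read(P1, v1) -> 48. No state change.
Op 5: write(P0, v1, 115). refcount(pp1)=2>1 -> COPY to pp5. 6 ppages; refcounts: pp0:1 pp1:1 pp2:2 pp3:2 pp4:1 pp5:1
Op 6: read(P1, v1) -> 48. No state change.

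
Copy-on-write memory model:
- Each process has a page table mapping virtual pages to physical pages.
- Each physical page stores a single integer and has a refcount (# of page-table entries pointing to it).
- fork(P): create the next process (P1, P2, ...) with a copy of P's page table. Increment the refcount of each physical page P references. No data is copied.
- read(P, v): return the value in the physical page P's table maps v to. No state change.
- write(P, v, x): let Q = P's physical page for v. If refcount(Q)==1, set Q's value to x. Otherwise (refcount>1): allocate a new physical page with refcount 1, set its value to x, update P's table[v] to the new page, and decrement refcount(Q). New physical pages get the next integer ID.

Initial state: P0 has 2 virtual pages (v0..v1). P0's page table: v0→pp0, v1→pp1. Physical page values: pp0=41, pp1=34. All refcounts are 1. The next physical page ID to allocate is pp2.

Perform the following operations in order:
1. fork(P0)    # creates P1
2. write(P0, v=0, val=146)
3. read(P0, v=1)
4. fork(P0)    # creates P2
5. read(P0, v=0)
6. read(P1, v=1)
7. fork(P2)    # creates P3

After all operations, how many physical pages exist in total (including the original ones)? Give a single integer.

Op 1: fork(P0) -> P1. 2 ppages; refcounts: pp0:2 pp1:2
Op 2: write(P0, v0, 146). refcount(pp0)=2>1 -> COPY to pp2. 3 ppages; refcounts: pp0:1 pp1:2 pp2:1
Op 3: read(P0, v1) -> 34. No state change.
Op 4: fork(P0) -> P2. 3 ppages; refcounts: pp0:1 pp1:3 pp2:2
Op 5: read(P0, v0) -> 146. No state change.
Op 6: read(P1, v1) -> 34. No state change.
Op 7: fork(P2) -> P3. 3 ppages; refcounts: pp0:1 pp1:4 pp2:3

Answer: 3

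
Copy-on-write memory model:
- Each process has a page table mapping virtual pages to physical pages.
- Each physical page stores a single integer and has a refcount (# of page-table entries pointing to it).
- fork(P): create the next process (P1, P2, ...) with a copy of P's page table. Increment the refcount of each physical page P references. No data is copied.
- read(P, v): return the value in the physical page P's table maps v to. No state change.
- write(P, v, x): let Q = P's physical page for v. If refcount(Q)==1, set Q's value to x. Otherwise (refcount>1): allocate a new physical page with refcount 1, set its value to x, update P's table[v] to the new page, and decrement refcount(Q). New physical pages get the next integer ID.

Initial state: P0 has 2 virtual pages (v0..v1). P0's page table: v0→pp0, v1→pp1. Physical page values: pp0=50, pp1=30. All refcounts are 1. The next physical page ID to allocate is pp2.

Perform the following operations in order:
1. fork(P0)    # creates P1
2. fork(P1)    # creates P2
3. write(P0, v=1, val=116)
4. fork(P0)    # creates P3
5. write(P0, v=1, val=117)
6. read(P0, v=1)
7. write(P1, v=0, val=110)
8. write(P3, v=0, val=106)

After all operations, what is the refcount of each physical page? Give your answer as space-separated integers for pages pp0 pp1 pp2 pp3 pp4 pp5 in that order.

Op 1: fork(P0) -> P1. 2 ppages; refcounts: pp0:2 pp1:2
Op 2: fork(P1) -> P2. 2 ppages; refcounts: pp0:3 pp1:3
Op 3: write(P0, v1, 116). refcount(pp1)=3>1 -> COPY to pp2. 3 ppages; refcounts: pp0:3 pp1:2 pp2:1
Op 4: fork(P0) -> P3. 3 ppages; refcounts: pp0:4 pp1:2 pp2:2
Op 5: write(P0, v1, 117). refcount(pp2)=2>1 -> COPY to pp3. 4 ppages; refcounts: pp0:4 pp1:2 pp2:1 pp3:1
Op 6: read(P0, v1) -> 117. No state change.
Op 7: write(P1, v0, 110). refcount(pp0)=4>1 -> COPY to pp4. 5 ppages; refcounts: pp0:3 pp1:2 pp2:1 pp3:1 pp4:1
Op 8: write(P3, v0, 106). refcount(pp0)=3>1 -> COPY to pp5. 6 ppages; refcounts: pp0:2 pp1:2 pp2:1 pp3:1 pp4:1 pp5:1

Answer: 2 2 1 1 1 1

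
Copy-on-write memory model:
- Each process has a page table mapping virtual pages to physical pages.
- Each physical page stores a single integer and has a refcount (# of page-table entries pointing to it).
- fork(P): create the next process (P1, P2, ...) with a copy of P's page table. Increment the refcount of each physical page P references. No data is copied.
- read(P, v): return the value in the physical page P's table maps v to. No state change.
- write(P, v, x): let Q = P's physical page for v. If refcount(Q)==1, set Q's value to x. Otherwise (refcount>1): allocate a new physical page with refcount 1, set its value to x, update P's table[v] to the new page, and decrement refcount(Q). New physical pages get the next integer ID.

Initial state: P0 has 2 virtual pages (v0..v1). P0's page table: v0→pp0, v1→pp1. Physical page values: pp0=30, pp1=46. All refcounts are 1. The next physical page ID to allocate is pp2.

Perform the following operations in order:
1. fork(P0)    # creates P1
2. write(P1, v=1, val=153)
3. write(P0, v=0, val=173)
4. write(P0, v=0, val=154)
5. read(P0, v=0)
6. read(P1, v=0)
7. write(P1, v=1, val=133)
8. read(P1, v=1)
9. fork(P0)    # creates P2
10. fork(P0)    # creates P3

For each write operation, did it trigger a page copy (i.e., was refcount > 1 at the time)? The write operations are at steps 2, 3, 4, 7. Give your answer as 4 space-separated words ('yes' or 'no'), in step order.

Op 1: fork(P0) -> P1. 2 ppages; refcounts: pp0:2 pp1:2
Op 2: write(P1, v1, 153). refcount(pp1)=2>1 -> COPY to pp2. 3 ppages; refcounts: pp0:2 pp1:1 pp2:1
Op 3: write(P0, v0, 173). refcount(pp0)=2>1 -> COPY to pp3. 4 ppages; refcounts: pp0:1 pp1:1 pp2:1 pp3:1
Op 4: write(P0, v0, 154). refcount(pp3)=1 -> write in place. 4 ppages; refcounts: pp0:1 pp1:1 pp2:1 pp3:1
Op 5: read(P0, v0) -> 154. No state change.
Op 6: read(P1, v0) -> 30. No state change.
Op 7: write(P1, v1, 133). refcount(pp2)=1 -> write in place. 4 ppages; refcounts: pp0:1 pp1:1 pp2:1 pp3:1
Op 8: read(P1, v1) -> 133. No state change.
Op 9: fork(P0) -> P2. 4 ppages; refcounts: pp0:1 pp1:2 pp2:1 pp3:2
Op 10: fork(P0) -> P3. 4 ppages; refcounts: pp0:1 pp1:3 pp2:1 pp3:3

yes yes no no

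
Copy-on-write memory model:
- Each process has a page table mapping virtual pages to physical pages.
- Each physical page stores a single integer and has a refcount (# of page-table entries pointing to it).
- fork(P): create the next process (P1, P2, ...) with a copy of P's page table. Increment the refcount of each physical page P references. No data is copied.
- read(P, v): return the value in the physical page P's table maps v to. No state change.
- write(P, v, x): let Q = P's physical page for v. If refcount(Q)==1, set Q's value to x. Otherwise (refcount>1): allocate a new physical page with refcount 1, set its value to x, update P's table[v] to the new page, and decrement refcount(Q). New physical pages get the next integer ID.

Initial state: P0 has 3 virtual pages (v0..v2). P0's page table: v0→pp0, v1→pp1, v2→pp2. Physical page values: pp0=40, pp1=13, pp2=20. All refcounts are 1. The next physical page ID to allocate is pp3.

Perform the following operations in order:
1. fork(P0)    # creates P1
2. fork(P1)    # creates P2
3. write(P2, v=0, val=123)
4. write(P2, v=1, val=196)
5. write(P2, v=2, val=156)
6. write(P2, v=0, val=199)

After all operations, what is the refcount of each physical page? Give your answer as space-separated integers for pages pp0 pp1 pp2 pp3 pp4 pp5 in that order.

Answer: 2 2 2 1 1 1

Derivation:
Op 1: fork(P0) -> P1. 3 ppages; refcounts: pp0:2 pp1:2 pp2:2
Op 2: fork(P1) -> P2. 3 ppages; refcounts: pp0:3 pp1:3 pp2:3
Op 3: write(P2, v0, 123). refcount(pp0)=3>1 -> COPY to pp3. 4 ppages; refcounts: pp0:2 pp1:3 pp2:3 pp3:1
Op 4: write(P2, v1, 196). refcount(pp1)=3>1 -> COPY to pp4. 5 ppages; refcounts: pp0:2 pp1:2 pp2:3 pp3:1 pp4:1
Op 5: write(P2, v2, 156). refcount(pp2)=3>1 -> COPY to pp5. 6 ppages; refcounts: pp0:2 pp1:2 pp2:2 pp3:1 pp4:1 pp5:1
Op 6: write(P2, v0, 199). refcount(pp3)=1 -> write in place. 6 ppages; refcounts: pp0:2 pp1:2 pp2:2 pp3:1 pp4:1 pp5:1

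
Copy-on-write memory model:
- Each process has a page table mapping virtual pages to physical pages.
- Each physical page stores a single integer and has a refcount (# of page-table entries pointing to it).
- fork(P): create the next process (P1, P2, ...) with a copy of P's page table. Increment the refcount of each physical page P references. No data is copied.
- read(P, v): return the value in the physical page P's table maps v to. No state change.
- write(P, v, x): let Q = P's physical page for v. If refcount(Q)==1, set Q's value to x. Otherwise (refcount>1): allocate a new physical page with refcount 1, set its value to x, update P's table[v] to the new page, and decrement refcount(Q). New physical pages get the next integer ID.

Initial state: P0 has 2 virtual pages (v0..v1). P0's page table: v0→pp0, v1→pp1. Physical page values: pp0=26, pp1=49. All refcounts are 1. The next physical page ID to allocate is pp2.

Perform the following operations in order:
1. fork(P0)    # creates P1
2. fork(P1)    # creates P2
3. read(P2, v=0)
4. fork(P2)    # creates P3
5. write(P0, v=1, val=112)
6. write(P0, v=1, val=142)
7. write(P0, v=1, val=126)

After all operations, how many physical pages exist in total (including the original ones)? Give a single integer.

Op 1: fork(P0) -> P1. 2 ppages; refcounts: pp0:2 pp1:2
Op 2: fork(P1) -> P2. 2 ppages; refcounts: pp0:3 pp1:3
Op 3: read(P2, v0) -> 26. No state change.
Op 4: fork(P2) -> P3. 2 ppages; refcounts: pp0:4 pp1:4
Op 5: write(P0, v1, 112). refcount(pp1)=4>1 -> COPY to pp2. 3 ppages; refcounts: pp0:4 pp1:3 pp2:1
Op 6: write(P0, v1, 142). refcount(pp2)=1 -> write in place. 3 ppages; refcounts: pp0:4 pp1:3 pp2:1
Op 7: write(P0, v1, 126). refcount(pp2)=1 -> write in place. 3 ppages; refcounts: pp0:4 pp1:3 pp2:1

Answer: 3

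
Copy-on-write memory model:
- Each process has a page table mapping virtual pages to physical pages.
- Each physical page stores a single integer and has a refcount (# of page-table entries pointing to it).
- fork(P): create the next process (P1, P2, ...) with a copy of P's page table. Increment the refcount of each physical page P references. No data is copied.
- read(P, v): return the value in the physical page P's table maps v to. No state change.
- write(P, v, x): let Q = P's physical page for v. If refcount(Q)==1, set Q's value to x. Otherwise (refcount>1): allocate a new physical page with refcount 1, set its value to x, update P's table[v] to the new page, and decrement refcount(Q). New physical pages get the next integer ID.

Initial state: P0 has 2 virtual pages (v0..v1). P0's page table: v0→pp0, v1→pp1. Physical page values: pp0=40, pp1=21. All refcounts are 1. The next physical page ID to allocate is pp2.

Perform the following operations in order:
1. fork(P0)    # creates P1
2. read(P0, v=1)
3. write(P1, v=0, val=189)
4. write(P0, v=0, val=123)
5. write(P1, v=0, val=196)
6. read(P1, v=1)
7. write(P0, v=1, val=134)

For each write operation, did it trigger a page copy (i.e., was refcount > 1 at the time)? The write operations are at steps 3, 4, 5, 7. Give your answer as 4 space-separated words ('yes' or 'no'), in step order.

Op 1: fork(P0) -> P1. 2 ppages; refcounts: pp0:2 pp1:2
Op 2: read(P0, v1) -> 21. No state change.
Op 3: write(P1, v0, 189). refcount(pp0)=2>1 -> COPY to pp2. 3 ppages; refcounts: pp0:1 pp1:2 pp2:1
Op 4: write(P0, v0, 123). refcount(pp0)=1 -> write in place. 3 ppages; refcounts: pp0:1 pp1:2 pp2:1
Op 5: write(P1, v0, 196). refcount(pp2)=1 -> write in place. 3 ppages; refcounts: pp0:1 pp1:2 pp2:1
Op 6: read(P1, v1) -> 21. No state change.
Op 7: write(P0, v1, 134). refcount(pp1)=2>1 -> COPY to pp3. 4 ppages; refcounts: pp0:1 pp1:1 pp2:1 pp3:1

yes no no yes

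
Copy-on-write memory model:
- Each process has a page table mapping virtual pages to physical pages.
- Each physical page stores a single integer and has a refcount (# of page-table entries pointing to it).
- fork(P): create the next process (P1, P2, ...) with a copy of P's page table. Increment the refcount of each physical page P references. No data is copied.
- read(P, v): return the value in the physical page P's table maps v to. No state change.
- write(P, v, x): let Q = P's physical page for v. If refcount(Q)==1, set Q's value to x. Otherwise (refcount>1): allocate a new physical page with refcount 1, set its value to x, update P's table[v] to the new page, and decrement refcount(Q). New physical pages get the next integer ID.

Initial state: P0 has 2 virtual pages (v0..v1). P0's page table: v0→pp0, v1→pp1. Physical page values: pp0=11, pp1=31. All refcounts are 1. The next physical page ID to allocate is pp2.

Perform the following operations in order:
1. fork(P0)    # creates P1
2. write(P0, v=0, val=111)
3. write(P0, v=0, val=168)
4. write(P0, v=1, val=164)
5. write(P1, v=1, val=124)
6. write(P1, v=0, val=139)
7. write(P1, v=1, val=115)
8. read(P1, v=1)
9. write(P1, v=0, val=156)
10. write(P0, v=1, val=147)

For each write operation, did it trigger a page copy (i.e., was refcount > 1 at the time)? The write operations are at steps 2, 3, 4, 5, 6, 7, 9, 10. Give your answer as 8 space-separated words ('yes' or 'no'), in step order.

Op 1: fork(P0) -> P1. 2 ppages; refcounts: pp0:2 pp1:2
Op 2: write(P0, v0, 111). refcount(pp0)=2>1 -> COPY to pp2. 3 ppages; refcounts: pp0:1 pp1:2 pp2:1
Op 3: write(P0, v0, 168). refcount(pp2)=1 -> write in place. 3 ppages; refcounts: pp0:1 pp1:2 pp2:1
Op 4: write(P0, v1, 164). refcount(pp1)=2>1 -> COPY to pp3. 4 ppages; refcounts: pp0:1 pp1:1 pp2:1 pp3:1
Op 5: write(P1, v1, 124). refcount(pp1)=1 -> write in place. 4 ppages; refcounts: pp0:1 pp1:1 pp2:1 pp3:1
Op 6: write(P1, v0, 139). refcount(pp0)=1 -> write in place. 4 ppages; refcounts: pp0:1 pp1:1 pp2:1 pp3:1
Op 7: write(P1, v1, 115). refcount(pp1)=1 -> write in place. 4 ppages; refcounts: pp0:1 pp1:1 pp2:1 pp3:1
Op 8: read(P1, v1) -> 115. No state change.
Op 9: write(P1, v0, 156). refcount(pp0)=1 -> write in place. 4 ppages; refcounts: pp0:1 pp1:1 pp2:1 pp3:1
Op 10: write(P0, v1, 147). refcount(pp3)=1 -> write in place. 4 ppages; refcounts: pp0:1 pp1:1 pp2:1 pp3:1

yes no yes no no no no no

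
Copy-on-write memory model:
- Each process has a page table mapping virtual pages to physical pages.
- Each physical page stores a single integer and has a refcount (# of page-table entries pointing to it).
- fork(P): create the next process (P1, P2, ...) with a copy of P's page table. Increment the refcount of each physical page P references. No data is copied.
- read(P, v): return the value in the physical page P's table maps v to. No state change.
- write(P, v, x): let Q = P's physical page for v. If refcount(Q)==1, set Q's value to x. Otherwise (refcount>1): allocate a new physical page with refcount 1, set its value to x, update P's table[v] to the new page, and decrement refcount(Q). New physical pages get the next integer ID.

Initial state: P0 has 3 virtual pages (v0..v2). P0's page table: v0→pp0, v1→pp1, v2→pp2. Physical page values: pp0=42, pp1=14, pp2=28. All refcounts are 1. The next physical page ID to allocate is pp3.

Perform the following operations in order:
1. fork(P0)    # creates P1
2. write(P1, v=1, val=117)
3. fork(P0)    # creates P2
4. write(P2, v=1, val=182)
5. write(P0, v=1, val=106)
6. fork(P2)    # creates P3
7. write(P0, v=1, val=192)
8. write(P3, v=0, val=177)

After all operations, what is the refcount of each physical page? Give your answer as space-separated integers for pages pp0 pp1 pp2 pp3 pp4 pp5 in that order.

Op 1: fork(P0) -> P1. 3 ppages; refcounts: pp0:2 pp1:2 pp2:2
Op 2: write(P1, v1, 117). refcount(pp1)=2>1 -> COPY to pp3. 4 ppages; refcounts: pp0:2 pp1:1 pp2:2 pp3:1
Op 3: fork(P0) -> P2. 4 ppages; refcounts: pp0:3 pp1:2 pp2:3 pp3:1
Op 4: write(P2, v1, 182). refcount(pp1)=2>1 -> COPY to pp4. 5 ppages; refcounts: pp0:3 pp1:1 pp2:3 pp3:1 pp4:1
Op 5: write(P0, v1, 106). refcount(pp1)=1 -> write in place. 5 ppages; refcounts: pp0:3 pp1:1 pp2:3 pp3:1 pp4:1
Op 6: fork(P2) -> P3. 5 ppages; refcounts: pp0:4 pp1:1 pp2:4 pp3:1 pp4:2
Op 7: write(P0, v1, 192). refcount(pp1)=1 -> write in place. 5 ppages; refcounts: pp0:4 pp1:1 pp2:4 pp3:1 pp4:2
Op 8: write(P3, v0, 177). refcount(pp0)=4>1 -> COPY to pp5. 6 ppages; refcounts: pp0:3 pp1:1 pp2:4 pp3:1 pp4:2 pp5:1

Answer: 3 1 4 1 2 1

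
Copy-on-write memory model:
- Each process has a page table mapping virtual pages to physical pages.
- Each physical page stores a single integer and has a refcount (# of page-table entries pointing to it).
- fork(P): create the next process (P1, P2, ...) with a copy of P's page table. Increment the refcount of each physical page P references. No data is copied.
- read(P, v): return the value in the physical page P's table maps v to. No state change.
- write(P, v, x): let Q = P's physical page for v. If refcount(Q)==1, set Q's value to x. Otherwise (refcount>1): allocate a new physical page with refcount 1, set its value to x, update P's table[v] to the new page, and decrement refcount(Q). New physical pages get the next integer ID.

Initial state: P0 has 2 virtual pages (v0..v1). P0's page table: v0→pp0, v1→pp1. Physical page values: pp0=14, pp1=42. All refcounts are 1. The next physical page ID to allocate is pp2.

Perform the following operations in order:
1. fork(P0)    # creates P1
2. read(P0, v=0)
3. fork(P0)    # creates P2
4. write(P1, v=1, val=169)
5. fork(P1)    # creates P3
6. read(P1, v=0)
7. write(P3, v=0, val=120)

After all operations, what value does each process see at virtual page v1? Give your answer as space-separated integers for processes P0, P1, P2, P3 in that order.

Op 1: fork(P0) -> P1. 2 ppages; refcounts: pp0:2 pp1:2
Op 2: read(P0, v0) -> 14. No state change.
Op 3: fork(P0) -> P2. 2 ppages; refcounts: pp0:3 pp1:3
Op 4: write(P1, v1, 169). refcount(pp1)=3>1 -> COPY to pp2. 3 ppages; refcounts: pp0:3 pp1:2 pp2:1
Op 5: fork(P1) -> P3. 3 ppages; refcounts: pp0:4 pp1:2 pp2:2
Op 6: read(P1, v0) -> 14. No state change.
Op 7: write(P3, v0, 120). refcount(pp0)=4>1 -> COPY to pp3. 4 ppages; refcounts: pp0:3 pp1:2 pp2:2 pp3:1
P0: v1 -> pp1 = 42
P1: v1 -> pp2 = 169
P2: v1 -> pp1 = 42
P3: v1 -> pp2 = 169

Answer: 42 169 42 169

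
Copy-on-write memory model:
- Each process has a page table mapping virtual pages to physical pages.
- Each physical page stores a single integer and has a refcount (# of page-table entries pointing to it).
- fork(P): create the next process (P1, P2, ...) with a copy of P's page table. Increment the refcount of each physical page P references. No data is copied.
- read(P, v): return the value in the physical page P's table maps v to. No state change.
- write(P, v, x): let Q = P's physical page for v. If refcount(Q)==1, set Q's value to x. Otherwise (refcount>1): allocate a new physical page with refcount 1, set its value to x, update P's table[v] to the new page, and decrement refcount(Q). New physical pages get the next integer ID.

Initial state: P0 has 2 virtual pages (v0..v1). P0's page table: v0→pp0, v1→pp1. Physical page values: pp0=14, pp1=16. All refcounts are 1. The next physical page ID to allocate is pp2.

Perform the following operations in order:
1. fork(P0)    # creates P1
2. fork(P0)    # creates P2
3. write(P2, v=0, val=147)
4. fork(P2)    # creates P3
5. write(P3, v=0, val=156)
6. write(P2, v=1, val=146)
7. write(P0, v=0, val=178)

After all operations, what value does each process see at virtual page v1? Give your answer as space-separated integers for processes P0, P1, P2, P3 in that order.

Answer: 16 16 146 16

Derivation:
Op 1: fork(P0) -> P1. 2 ppages; refcounts: pp0:2 pp1:2
Op 2: fork(P0) -> P2. 2 ppages; refcounts: pp0:3 pp1:3
Op 3: write(P2, v0, 147). refcount(pp0)=3>1 -> COPY to pp2. 3 ppages; refcounts: pp0:2 pp1:3 pp2:1
Op 4: fork(P2) -> P3. 3 ppages; refcounts: pp0:2 pp1:4 pp2:2
Op 5: write(P3, v0, 156). refcount(pp2)=2>1 -> COPY to pp3. 4 ppages; refcounts: pp0:2 pp1:4 pp2:1 pp3:1
Op 6: write(P2, v1, 146). refcount(pp1)=4>1 -> COPY to pp4. 5 ppages; refcounts: pp0:2 pp1:3 pp2:1 pp3:1 pp4:1
Op 7: write(P0, v0, 178). refcount(pp0)=2>1 -> COPY to pp5. 6 ppages; refcounts: pp0:1 pp1:3 pp2:1 pp3:1 pp4:1 pp5:1
P0: v1 -> pp1 = 16
P1: v1 -> pp1 = 16
P2: v1 -> pp4 = 146
P3: v1 -> pp1 = 16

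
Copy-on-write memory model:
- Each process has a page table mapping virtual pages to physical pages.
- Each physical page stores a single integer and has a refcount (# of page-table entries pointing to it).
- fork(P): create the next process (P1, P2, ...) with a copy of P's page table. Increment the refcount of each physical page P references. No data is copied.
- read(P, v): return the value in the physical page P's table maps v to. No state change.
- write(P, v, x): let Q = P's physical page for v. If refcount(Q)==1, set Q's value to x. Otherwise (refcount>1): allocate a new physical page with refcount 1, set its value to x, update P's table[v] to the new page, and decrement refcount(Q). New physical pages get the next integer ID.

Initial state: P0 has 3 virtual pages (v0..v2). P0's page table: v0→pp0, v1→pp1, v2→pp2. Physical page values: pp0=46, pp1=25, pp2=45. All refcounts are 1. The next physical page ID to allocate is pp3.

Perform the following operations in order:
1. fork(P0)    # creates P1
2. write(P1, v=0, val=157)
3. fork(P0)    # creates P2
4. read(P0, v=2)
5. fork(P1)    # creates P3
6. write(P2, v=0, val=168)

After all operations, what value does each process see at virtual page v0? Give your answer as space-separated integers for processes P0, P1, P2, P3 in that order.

Answer: 46 157 168 157

Derivation:
Op 1: fork(P0) -> P1. 3 ppages; refcounts: pp0:2 pp1:2 pp2:2
Op 2: write(P1, v0, 157). refcount(pp0)=2>1 -> COPY to pp3. 4 ppages; refcounts: pp0:1 pp1:2 pp2:2 pp3:1
Op 3: fork(P0) -> P2. 4 ppages; refcounts: pp0:2 pp1:3 pp2:3 pp3:1
Op 4: read(P0, v2) -> 45. No state change.
Op 5: fork(P1) -> P3. 4 ppages; refcounts: pp0:2 pp1:4 pp2:4 pp3:2
Op 6: write(P2, v0, 168). refcount(pp0)=2>1 -> COPY to pp4. 5 ppages; refcounts: pp0:1 pp1:4 pp2:4 pp3:2 pp4:1
P0: v0 -> pp0 = 46
P1: v0 -> pp3 = 157
P2: v0 -> pp4 = 168
P3: v0 -> pp3 = 157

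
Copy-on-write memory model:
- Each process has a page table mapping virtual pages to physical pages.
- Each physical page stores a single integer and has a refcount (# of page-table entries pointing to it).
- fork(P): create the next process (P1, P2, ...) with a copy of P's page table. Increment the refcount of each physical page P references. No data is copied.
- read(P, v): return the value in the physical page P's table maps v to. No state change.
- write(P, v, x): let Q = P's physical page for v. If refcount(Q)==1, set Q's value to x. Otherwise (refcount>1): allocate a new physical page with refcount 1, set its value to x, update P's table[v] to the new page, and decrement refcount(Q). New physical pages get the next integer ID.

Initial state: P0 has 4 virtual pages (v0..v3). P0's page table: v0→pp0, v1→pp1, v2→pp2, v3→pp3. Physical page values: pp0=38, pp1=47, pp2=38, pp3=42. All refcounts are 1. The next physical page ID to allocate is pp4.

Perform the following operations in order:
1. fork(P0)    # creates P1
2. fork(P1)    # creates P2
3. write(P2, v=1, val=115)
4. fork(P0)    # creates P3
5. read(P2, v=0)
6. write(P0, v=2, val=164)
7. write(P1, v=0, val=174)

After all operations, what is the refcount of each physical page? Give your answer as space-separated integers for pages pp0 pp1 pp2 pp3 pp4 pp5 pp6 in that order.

Answer: 3 3 3 4 1 1 1

Derivation:
Op 1: fork(P0) -> P1. 4 ppages; refcounts: pp0:2 pp1:2 pp2:2 pp3:2
Op 2: fork(P1) -> P2. 4 ppages; refcounts: pp0:3 pp1:3 pp2:3 pp3:3
Op 3: write(P2, v1, 115). refcount(pp1)=3>1 -> COPY to pp4. 5 ppages; refcounts: pp0:3 pp1:2 pp2:3 pp3:3 pp4:1
Op 4: fork(P0) -> P3. 5 ppages; refcounts: pp0:4 pp1:3 pp2:4 pp3:4 pp4:1
Op 5: read(P2, v0) -> 38. No state change.
Op 6: write(P0, v2, 164). refcount(pp2)=4>1 -> COPY to pp5. 6 ppages; refcounts: pp0:4 pp1:3 pp2:3 pp3:4 pp4:1 pp5:1
Op 7: write(P1, v0, 174). refcount(pp0)=4>1 -> COPY to pp6. 7 ppages; refcounts: pp0:3 pp1:3 pp2:3 pp3:4 pp4:1 pp5:1 pp6:1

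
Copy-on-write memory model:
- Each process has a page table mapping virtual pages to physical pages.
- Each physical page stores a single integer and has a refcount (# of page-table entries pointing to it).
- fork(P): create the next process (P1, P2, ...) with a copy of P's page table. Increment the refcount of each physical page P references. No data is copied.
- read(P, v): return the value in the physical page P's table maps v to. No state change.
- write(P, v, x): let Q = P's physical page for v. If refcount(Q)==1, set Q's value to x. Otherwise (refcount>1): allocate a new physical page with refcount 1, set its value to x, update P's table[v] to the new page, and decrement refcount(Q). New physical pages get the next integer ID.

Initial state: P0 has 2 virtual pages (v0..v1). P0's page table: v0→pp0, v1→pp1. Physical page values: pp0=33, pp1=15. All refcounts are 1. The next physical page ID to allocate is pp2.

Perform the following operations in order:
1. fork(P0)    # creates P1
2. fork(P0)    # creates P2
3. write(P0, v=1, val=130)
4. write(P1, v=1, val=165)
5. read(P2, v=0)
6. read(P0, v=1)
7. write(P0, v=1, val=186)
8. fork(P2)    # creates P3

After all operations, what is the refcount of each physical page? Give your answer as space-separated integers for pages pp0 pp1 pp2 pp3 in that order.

Op 1: fork(P0) -> P1. 2 ppages; refcounts: pp0:2 pp1:2
Op 2: fork(P0) -> P2. 2 ppages; refcounts: pp0:3 pp1:3
Op 3: write(P0, v1, 130). refcount(pp1)=3>1 -> COPY to pp2. 3 ppages; refcounts: pp0:3 pp1:2 pp2:1
Op 4: write(P1, v1, 165). refcount(pp1)=2>1 -> COPY to pp3. 4 ppages; refcounts: pp0:3 pp1:1 pp2:1 pp3:1
Op 5: read(P2, v0) -> 33. No state change.
Op 6: read(P0, v1) -> 130. No state change.
Op 7: write(P0, v1, 186). refcount(pp2)=1 -> write in place. 4 ppages; refcounts: pp0:3 pp1:1 pp2:1 pp3:1
Op 8: fork(P2) -> P3. 4 ppages; refcounts: pp0:4 pp1:2 pp2:1 pp3:1

Answer: 4 2 1 1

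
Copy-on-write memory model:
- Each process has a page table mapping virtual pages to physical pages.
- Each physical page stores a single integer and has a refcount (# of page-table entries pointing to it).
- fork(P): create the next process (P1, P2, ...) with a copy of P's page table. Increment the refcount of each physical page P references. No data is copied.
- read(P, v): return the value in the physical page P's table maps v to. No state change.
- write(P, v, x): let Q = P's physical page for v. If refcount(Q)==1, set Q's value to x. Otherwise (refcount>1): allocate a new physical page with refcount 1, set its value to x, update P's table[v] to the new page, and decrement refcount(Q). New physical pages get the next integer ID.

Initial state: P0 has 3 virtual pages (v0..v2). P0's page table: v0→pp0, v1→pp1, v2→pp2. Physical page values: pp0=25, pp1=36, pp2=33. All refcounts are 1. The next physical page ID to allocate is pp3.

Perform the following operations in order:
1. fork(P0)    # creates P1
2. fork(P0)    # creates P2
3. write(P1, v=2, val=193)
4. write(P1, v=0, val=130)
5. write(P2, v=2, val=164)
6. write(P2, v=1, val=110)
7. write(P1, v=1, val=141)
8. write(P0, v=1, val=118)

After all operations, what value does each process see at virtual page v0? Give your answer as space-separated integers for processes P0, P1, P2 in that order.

Answer: 25 130 25

Derivation:
Op 1: fork(P0) -> P1. 3 ppages; refcounts: pp0:2 pp1:2 pp2:2
Op 2: fork(P0) -> P2. 3 ppages; refcounts: pp0:3 pp1:3 pp2:3
Op 3: write(P1, v2, 193). refcount(pp2)=3>1 -> COPY to pp3. 4 ppages; refcounts: pp0:3 pp1:3 pp2:2 pp3:1
Op 4: write(P1, v0, 130). refcount(pp0)=3>1 -> COPY to pp4. 5 ppages; refcounts: pp0:2 pp1:3 pp2:2 pp3:1 pp4:1
Op 5: write(P2, v2, 164). refcount(pp2)=2>1 -> COPY to pp5. 6 ppages; refcounts: pp0:2 pp1:3 pp2:1 pp3:1 pp4:1 pp5:1
Op 6: write(P2, v1, 110). refcount(pp1)=3>1 -> COPY to pp6. 7 ppages; refcounts: pp0:2 pp1:2 pp2:1 pp3:1 pp4:1 pp5:1 pp6:1
Op 7: write(P1, v1, 141). refcount(pp1)=2>1 -> COPY to pp7. 8 ppages; refcounts: pp0:2 pp1:1 pp2:1 pp3:1 pp4:1 pp5:1 pp6:1 pp7:1
Op 8: write(P0, v1, 118). refcount(pp1)=1 -> write in place. 8 ppages; refcounts: pp0:2 pp1:1 pp2:1 pp3:1 pp4:1 pp5:1 pp6:1 pp7:1
P0: v0 -> pp0 = 25
P1: v0 -> pp4 = 130
P2: v0 -> pp0 = 25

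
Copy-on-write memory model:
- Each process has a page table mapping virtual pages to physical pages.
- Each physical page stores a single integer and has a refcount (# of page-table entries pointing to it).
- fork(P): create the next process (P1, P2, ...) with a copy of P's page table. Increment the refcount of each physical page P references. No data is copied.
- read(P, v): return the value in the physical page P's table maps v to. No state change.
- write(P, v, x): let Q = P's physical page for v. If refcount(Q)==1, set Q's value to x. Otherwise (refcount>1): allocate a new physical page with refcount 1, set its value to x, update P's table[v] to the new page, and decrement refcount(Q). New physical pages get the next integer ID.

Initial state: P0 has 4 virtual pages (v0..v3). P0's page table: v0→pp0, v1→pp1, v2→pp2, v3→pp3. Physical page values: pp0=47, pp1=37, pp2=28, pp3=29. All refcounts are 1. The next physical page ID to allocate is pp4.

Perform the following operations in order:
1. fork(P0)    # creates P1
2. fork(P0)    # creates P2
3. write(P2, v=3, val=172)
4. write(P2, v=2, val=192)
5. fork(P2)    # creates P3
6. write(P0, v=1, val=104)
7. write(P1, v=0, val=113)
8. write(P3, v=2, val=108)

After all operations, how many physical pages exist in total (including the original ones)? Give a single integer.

Op 1: fork(P0) -> P1. 4 ppages; refcounts: pp0:2 pp1:2 pp2:2 pp3:2
Op 2: fork(P0) -> P2. 4 ppages; refcounts: pp0:3 pp1:3 pp2:3 pp3:3
Op 3: write(P2, v3, 172). refcount(pp3)=3>1 -> COPY to pp4. 5 ppages; refcounts: pp0:3 pp1:3 pp2:3 pp3:2 pp4:1
Op 4: write(P2, v2, 192). refcount(pp2)=3>1 -> COPY to pp5. 6 ppages; refcounts: pp0:3 pp1:3 pp2:2 pp3:2 pp4:1 pp5:1
Op 5: fork(P2) -> P3. 6 ppages; refcounts: pp0:4 pp1:4 pp2:2 pp3:2 pp4:2 pp5:2
Op 6: write(P0, v1, 104). refcount(pp1)=4>1 -> COPY to pp6. 7 ppages; refcounts: pp0:4 pp1:3 pp2:2 pp3:2 pp4:2 pp5:2 pp6:1
Op 7: write(P1, v0, 113). refcount(pp0)=4>1 -> COPY to pp7. 8 ppages; refcounts: pp0:3 pp1:3 pp2:2 pp3:2 pp4:2 pp5:2 pp6:1 pp7:1
Op 8: write(P3, v2, 108). refcount(pp5)=2>1 -> COPY to pp8. 9 ppages; refcounts: pp0:3 pp1:3 pp2:2 pp3:2 pp4:2 pp5:1 pp6:1 pp7:1 pp8:1

Answer: 9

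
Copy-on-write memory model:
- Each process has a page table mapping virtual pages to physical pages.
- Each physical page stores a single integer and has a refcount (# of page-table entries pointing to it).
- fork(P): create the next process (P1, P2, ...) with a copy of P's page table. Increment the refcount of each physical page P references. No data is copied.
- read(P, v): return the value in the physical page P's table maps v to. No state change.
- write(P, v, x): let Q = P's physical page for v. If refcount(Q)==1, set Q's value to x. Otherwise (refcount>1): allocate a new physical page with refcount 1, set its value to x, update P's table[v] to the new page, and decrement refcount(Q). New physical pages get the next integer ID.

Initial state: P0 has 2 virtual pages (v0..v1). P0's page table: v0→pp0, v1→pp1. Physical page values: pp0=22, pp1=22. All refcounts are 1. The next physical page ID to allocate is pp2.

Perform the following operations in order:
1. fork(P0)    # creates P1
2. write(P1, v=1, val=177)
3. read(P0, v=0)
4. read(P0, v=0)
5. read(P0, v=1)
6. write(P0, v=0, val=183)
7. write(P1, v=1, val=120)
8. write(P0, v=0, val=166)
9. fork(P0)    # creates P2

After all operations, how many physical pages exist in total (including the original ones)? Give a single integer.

Answer: 4

Derivation:
Op 1: fork(P0) -> P1. 2 ppages; refcounts: pp0:2 pp1:2
Op 2: write(P1, v1, 177). refcount(pp1)=2>1 -> COPY to pp2. 3 ppages; refcounts: pp0:2 pp1:1 pp2:1
Op 3: read(P0, v0) -> 22. No state change.
Op 4: read(P0, v0) -> 22. No state change.
Op 5: read(P0, v1) -> 22. No state change.
Op 6: write(P0, v0, 183). refcount(pp0)=2>1 -> COPY to pp3. 4 ppages; refcounts: pp0:1 pp1:1 pp2:1 pp3:1
Op 7: write(P1, v1, 120). refcount(pp2)=1 -> write in place. 4 ppages; refcounts: pp0:1 pp1:1 pp2:1 pp3:1
Op 8: write(P0, v0, 166). refcount(pp3)=1 -> write in place. 4 ppages; refcounts: pp0:1 pp1:1 pp2:1 pp3:1
Op 9: fork(P0) -> P2. 4 ppages; refcounts: pp0:1 pp1:2 pp2:1 pp3:2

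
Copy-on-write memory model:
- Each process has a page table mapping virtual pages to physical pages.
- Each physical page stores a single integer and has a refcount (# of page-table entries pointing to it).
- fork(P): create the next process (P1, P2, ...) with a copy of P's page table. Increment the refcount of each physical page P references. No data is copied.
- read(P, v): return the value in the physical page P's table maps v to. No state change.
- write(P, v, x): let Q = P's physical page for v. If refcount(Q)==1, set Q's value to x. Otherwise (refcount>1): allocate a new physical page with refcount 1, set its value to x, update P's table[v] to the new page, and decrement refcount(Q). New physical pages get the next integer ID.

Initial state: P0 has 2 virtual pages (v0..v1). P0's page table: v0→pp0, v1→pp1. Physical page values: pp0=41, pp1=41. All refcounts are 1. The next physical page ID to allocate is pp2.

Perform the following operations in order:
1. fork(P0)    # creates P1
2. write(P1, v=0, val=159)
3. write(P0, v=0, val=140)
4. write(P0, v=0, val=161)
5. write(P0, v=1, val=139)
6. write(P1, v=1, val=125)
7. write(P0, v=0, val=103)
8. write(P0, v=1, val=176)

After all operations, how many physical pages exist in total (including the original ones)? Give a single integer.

Answer: 4

Derivation:
Op 1: fork(P0) -> P1. 2 ppages; refcounts: pp0:2 pp1:2
Op 2: write(P1, v0, 159). refcount(pp0)=2>1 -> COPY to pp2. 3 ppages; refcounts: pp0:1 pp1:2 pp2:1
Op 3: write(P0, v0, 140). refcount(pp0)=1 -> write in place. 3 ppages; refcounts: pp0:1 pp1:2 pp2:1
Op 4: write(P0, v0, 161). refcount(pp0)=1 -> write in place. 3 ppages; refcounts: pp0:1 pp1:2 pp2:1
Op 5: write(P0, v1, 139). refcount(pp1)=2>1 -> COPY to pp3. 4 ppages; refcounts: pp0:1 pp1:1 pp2:1 pp3:1
Op 6: write(P1, v1, 125). refcount(pp1)=1 -> write in place. 4 ppages; refcounts: pp0:1 pp1:1 pp2:1 pp3:1
Op 7: write(P0, v0, 103). refcount(pp0)=1 -> write in place. 4 ppages; refcounts: pp0:1 pp1:1 pp2:1 pp3:1
Op 8: write(P0, v1, 176). refcount(pp3)=1 -> write in place. 4 ppages; refcounts: pp0:1 pp1:1 pp2:1 pp3:1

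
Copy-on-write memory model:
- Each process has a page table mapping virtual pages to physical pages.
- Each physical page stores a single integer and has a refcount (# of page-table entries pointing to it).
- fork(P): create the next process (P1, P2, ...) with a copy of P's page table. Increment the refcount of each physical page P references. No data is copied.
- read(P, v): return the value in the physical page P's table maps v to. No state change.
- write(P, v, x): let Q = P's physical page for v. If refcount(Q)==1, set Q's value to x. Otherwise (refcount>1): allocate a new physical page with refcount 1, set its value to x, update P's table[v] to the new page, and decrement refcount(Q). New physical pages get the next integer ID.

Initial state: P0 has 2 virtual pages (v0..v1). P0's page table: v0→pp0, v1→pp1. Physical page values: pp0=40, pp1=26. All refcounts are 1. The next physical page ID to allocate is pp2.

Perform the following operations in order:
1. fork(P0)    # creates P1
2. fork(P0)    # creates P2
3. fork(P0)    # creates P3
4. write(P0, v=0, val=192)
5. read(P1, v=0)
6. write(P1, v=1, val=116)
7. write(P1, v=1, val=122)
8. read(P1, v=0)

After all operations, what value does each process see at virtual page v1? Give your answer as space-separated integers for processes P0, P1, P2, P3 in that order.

Op 1: fork(P0) -> P1. 2 ppages; refcounts: pp0:2 pp1:2
Op 2: fork(P0) -> P2. 2 ppages; refcounts: pp0:3 pp1:3
Op 3: fork(P0) -> P3. 2 ppages; refcounts: pp0:4 pp1:4
Op 4: write(P0, v0, 192). refcount(pp0)=4>1 -> COPY to pp2. 3 ppages; refcounts: pp0:3 pp1:4 pp2:1
Op 5: read(P1, v0) -> 40. No state change.
Op 6: write(P1, v1, 116). refcount(pp1)=4>1 -> COPY to pp3. 4 ppages; refcounts: pp0:3 pp1:3 pp2:1 pp3:1
Op 7: write(P1, v1, 122). refcount(pp3)=1 -> write in place. 4 ppages; refcounts: pp0:3 pp1:3 pp2:1 pp3:1
Op 8: read(P1, v0) -> 40. No state change.
P0: v1 -> pp1 = 26
P1: v1 -> pp3 = 122
P2: v1 -> pp1 = 26
P3: v1 -> pp1 = 26

Answer: 26 122 26 26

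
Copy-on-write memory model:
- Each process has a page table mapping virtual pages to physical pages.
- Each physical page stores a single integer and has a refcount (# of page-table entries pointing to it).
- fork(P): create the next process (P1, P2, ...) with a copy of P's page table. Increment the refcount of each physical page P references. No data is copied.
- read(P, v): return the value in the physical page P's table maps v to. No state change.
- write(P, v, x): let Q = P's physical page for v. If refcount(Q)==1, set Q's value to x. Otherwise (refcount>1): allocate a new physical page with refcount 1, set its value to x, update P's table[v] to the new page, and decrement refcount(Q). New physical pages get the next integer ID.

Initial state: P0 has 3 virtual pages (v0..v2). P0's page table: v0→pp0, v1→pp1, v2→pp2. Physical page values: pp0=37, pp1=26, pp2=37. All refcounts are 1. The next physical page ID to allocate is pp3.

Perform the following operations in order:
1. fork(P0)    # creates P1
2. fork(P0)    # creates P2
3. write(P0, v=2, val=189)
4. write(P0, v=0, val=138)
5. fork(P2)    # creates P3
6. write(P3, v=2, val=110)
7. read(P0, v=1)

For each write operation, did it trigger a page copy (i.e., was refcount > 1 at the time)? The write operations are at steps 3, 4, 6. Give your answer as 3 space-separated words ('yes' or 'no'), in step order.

Op 1: fork(P0) -> P1. 3 ppages; refcounts: pp0:2 pp1:2 pp2:2
Op 2: fork(P0) -> P2. 3 ppages; refcounts: pp0:3 pp1:3 pp2:3
Op 3: write(P0, v2, 189). refcount(pp2)=3>1 -> COPY to pp3. 4 ppages; refcounts: pp0:3 pp1:3 pp2:2 pp3:1
Op 4: write(P0, v0, 138). refcount(pp0)=3>1 -> COPY to pp4. 5 ppages; refcounts: pp0:2 pp1:3 pp2:2 pp3:1 pp4:1
Op 5: fork(P2) -> P3. 5 ppages; refcounts: pp0:3 pp1:4 pp2:3 pp3:1 pp4:1
Op 6: write(P3, v2, 110). refcount(pp2)=3>1 -> COPY to pp5. 6 ppages; refcounts: pp0:3 pp1:4 pp2:2 pp3:1 pp4:1 pp5:1
Op 7: read(P0, v1) -> 26. No state change.

yes yes yes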